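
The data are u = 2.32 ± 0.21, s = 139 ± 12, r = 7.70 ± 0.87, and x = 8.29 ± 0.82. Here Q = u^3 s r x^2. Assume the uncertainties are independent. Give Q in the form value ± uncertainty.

(9.18 ± 3.35) × 10^5

Each factor contributes (exponent × relative error)² to (δQ/Q)²:
  (3·δu/u)² = (3×0.0905)² = 0.0737;  (1·δs/s)² = (1×0.0863)² = 0.00745;  (1·δr/r)² = (1×0.113)² = 0.0128;  (2·δx/x)² = (2×0.0989)² = 0.0391
δQ/Q = √(0.133) = 0.365
Q = 9.18e+05, so δQ = 0.365 × 9.18e+05 = 3.35e+05.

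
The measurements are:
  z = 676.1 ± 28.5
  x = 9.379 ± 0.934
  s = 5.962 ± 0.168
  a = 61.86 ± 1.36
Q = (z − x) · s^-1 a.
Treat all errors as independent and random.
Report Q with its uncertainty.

6918 ± 386

Let u = z − x = 666.7. δu = √(δz² + δx²) = √(812 + 0.872) = 28.5, so δu/u = 0.0428.
Q is then a monomial in u, s, a:
δQ/Q = √((δu/u)² + (-1·δs/s)² + (1·δa/a)²) = √(0.00183 + 0.000794 + 0.000483) = 0.0557
Q = 6918, so δQ = 0.0557 × 6918 = 386.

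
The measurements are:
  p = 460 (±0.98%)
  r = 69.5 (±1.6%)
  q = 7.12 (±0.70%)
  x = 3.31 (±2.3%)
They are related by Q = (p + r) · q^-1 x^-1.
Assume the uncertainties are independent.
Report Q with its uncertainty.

Let u = p + r = 530. δu = √(δp² + δr²) = √(20.3 + 1.24) = 4.64, so δu/u = 0.00877.
Q is then a monomial in u, q, x:
δQ/Q = √((δu/u)² + (-1·δq/q)² + (-1·δx/x)²) = √(7.69e-05 + 4.9e-05 + 0.000529) = 0.0256
Q = 22.5, so δQ = 0.0256 × 22.5 = 0.575.

22.5 ± 0.575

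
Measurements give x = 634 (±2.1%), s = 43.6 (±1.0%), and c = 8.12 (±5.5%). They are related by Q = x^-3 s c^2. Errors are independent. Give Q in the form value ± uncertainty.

For a monomial Q ∝ x^-3, s, c^2, fractional errors add in quadrature:
  (-3·δx/x)² = (-3×0.0210)² = 0.00397;  (1·δs/s)² = (1×0.0100)² = 0.000100;  (2·δc/c)² = (2×0.0550)² = 0.0121
δQ/Q = √(0.0162) = 0.127
Q = 1.13e-05, so δQ = 0.127 × 1.13e-05 = 1.43e-06.

(1.13 ± 0.143) × 10^-5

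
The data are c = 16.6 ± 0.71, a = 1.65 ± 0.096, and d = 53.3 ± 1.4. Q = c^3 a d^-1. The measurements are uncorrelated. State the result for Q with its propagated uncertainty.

142 ± 20.3

Relative error in a monomial: (δQ/Q)² = Σ (nᵢ · δxᵢ/xᵢ)².
  (3·δc/c)² = (3×0.0428)² = 0.0165;  (1·δa/a)² = (1×0.0582)² = 0.00339;  (-1·δd/d)² = (-1×0.0263)² = 0.000690
δQ/Q = √(0.0205) = 0.143
Q = 142, so δQ = 0.143 × 142 = 20.3.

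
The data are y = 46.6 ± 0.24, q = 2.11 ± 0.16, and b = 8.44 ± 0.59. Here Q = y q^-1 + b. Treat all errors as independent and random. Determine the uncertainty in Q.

Let p = y·q^-1 = 22.1. δp/p = √((1·δy/y)² + (-1·δq/q)²) = √(2.65e-05 + 0.00575) = 0.0760, so δp = 1.68.
Q = p + b: δQ = √(δp² + δb²) = √(2.82 + 0.348) = 1.78

1.78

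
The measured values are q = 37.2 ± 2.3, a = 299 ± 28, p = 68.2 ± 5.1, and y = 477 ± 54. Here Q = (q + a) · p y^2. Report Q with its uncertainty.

(5.22 ± 1.32) × 10^9

Let u = q + a = 336. δu = √(δq² + δa²) = √(5.29 + 784) = 28.1, so δu/u = 0.0836.
Q is then a monomial in u, p, y:
δQ/Q = √((δu/u)² + (1·δp/p)² + (2·δy/y)²) = √(0.00698 + 0.00559 + 0.0513) = 0.253
Q = 5.22e+09, so δQ = 0.253 × 5.22e+09 = 1.32e+09.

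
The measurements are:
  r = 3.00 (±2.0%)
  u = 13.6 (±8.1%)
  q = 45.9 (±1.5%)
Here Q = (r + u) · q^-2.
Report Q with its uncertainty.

Let w = r + u = 16.6. δw = √(δr² + δu²) = √(0.00360 + 1.21) = 1.10, so δw/w = 0.0665.
Q is then a monomial in w, q:
δQ/Q = √((δw/w)² + (-2·δq/q)²) = √(0.00442 + 0.000900) = 0.0729
Q = 0.00788, so δQ = 0.0729 × 0.00788 = 0.000575.

0.00788 ± 0.000575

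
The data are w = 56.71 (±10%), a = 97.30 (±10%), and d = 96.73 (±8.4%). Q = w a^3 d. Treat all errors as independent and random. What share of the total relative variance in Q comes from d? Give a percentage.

6.59%

(δQ/Q)² = (1·δw/w)² + (3·δa/a)² + (1·δd/d)²
  w term: (1×0.100)² = 0.0100
  a term: (3×0.100)² = 0.0900
  d term: (1×0.0840)² = 0.00706
Total = 0.107. Share from d = 0.00706/0.107 = 0.0659.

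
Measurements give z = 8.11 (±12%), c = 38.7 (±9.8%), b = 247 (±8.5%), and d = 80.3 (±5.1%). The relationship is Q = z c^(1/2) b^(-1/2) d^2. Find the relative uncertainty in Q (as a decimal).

For a monomial Q ∝ z, c^(1/2), b^(-1/2), d^2, fractional errors add in quadrature:
  (1·δz/z)² = (1×0.120)² = 0.0144;  (½·δc/c)² = (0.5×0.0980)² = 0.00240;  (−½·δb/b)² = (-0.5×0.0850)² = 0.00181;  (2·δd/d)² = (2×0.0510)² = 0.0104
δQ/Q = √(0.0290) = 0.170

0.170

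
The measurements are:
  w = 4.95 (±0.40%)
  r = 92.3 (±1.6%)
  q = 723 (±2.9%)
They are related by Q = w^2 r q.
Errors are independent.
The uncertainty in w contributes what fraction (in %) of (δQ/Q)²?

5.51%

(δQ/Q)² = (2·δw/w)² + (1·δr/r)² + (1·δq/q)²
  w term: (2×0.00400)² = 6.4e-05
  r term: (1×0.0160)² = 0.000256
  q term: (1×0.0290)² = 0.000841
Total = 0.00116. Share from w = 6.4e-05/0.00116 = 0.0551.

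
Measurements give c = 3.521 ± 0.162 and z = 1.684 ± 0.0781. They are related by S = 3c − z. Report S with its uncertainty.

Each term contributes (cᵢ δxᵢ)² to (δS)²:
  (3·δc)² = 0.236;  (δz)² = 0.00610
δS = √(0.242) = 0.492
S = 8.879.

8.879 ± 0.492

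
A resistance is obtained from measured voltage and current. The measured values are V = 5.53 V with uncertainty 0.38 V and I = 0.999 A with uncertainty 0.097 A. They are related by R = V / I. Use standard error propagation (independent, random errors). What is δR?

0.658 Ω

Relative error in a monomial: (δR/R)² = Σ (nᵢ · δxᵢ/xᵢ)².
  (1·δV/V)² = (1×0.0687)² = 0.00472;  (-1·δI/I)² = (-1×0.0971)² = 0.00943
δR/R = √(0.0141) = 0.119
R = 5.54 Ω, so δR = 0.119 × 5.54 = 0.658 Ω.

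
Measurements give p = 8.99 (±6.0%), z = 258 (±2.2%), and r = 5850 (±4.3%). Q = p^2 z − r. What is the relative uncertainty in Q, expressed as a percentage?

Let w = p^2·z = 20900. δw/w = √((2·δp/p)² + (1·δz/z)²) = √(0.0144 + 0.000484) = 0.122, so δw = 2540.
Q = w − r: δQ = √(δw² + δr²) = √(6.47e+06 + 63300) = 2560
Q = 15000, so δQ/Q = 2560/15000 = 0.170.

17.0%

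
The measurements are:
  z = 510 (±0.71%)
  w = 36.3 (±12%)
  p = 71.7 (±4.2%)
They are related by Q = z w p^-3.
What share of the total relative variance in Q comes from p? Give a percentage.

(δQ/Q)² = (1·δz/z)² + (1·δw/w)² + (-3·δp/p)²
  z term: (1×0.00710)² = 5.04e-05
  w term: (1×0.120)² = 0.0144
  p term: (-3×0.0420)² = 0.0159
Total = 0.0303. Share from p = 0.0159/0.0303 = 0.524.

52.4%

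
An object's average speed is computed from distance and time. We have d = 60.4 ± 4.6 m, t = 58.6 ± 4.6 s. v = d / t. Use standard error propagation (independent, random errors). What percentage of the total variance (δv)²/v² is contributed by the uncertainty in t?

51.5%

(δv/v)² = (1·δd/d)² + (-1·δt/t)²
  d term: (1×0.0762)² = 0.00580
  t term: (-1×0.0785)² = 0.00616
Total = 0.0120. Share from t = 0.00616/0.0120 = 0.515.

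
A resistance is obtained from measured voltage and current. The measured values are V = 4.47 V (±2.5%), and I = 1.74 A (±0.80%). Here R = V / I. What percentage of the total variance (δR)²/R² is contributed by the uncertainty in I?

9.29%

(δR/R)² = (1·δV/V)² + (-1·δI/I)²
  V term: (1×0.0250)² = 0.000625
  I term: (-1×0.00800)² = 6.4e-05
Total = 0.000689. Share from I = 6.4e-05/0.000689 = 0.0929.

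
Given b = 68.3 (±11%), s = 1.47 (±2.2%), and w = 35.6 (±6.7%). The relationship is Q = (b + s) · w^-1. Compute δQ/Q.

Let u = b + s = 69.8. δu = √(δb² + δs²) = √(56.4 + 0.00105) = 7.51, so δu/u = 0.108.
Q is then a monomial in u, w:
δQ/Q = √((δu/u)² + (-1·δw/w)²) = √(0.0116 + 0.00449) = 0.127

0.127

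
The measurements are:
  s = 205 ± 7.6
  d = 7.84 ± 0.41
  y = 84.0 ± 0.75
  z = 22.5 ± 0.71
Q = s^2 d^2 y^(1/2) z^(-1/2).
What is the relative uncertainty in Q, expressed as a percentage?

Q is a product of powers, so relative uncertainties combine in quadrature:
  (2·δs/s)² = (2×0.0371)² = 0.00550;  (2·δd/d)² = (2×0.0523)² = 0.0109;  (½·δy/y)² = (0.5×0.00893)² = 1.99e-05;  (−½·δz/z)² = (-0.5×0.0316)² = 0.000249
δQ/Q = √(0.0167) = 0.129

12.9%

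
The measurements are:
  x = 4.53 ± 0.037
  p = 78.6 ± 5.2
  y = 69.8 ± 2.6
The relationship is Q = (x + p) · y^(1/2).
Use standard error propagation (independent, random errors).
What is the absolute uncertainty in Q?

45.3

Let u = x + p = 83.1. δu = √(δx² + δp²) = √(0.00137 + 27.0) = 5.20, so δu/u = 0.0626.
Q is then a monomial in u, y:
δQ/Q = √((δu/u)² + (½·δy/y)²) = √(0.00391 + 0.000347) = 0.0653
Q = 695, so δQ = 0.0653 × 695 = 45.3.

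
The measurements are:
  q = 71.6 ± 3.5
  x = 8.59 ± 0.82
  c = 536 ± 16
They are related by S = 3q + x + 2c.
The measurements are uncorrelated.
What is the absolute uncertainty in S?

Each term contributes (cᵢ δxᵢ)² to (δS)²:
  (3·δq)² = 110;  (δx)² = 0.672;  (2·δc)² = 1020
δS = √(1130) = 33.7

33.7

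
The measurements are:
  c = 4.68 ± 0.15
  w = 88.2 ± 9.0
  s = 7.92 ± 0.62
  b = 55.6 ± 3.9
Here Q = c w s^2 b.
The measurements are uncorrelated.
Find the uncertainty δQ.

Products/powers → add relative errors in quadrature, weighted by exponent:
  (1·δc/c)² = (1×0.0321)² = 0.00103;  (1·δw/w)² = (1×0.102)² = 0.0104;  (2·δs/s)² = (2×0.0783)² = 0.0245;  (1·δb/b)² = (1×0.0701)² = 0.00492
δQ/Q = √(0.0409) = 0.202
Q = 1.44e+06, so δQ = 0.202 × 1.44e+06 = 2.91e+05.

2.91e+05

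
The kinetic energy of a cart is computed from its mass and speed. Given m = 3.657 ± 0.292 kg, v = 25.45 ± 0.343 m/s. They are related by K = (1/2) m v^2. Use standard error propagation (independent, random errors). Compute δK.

99.8 J

Products/powers → add relative errors in quadrature, weighted by exponent:
  (1·δm/m)² = (1×0.0798)² = 0.00638;  (2·δv/v)² = (2×0.0135)² = 0.000727
δK/K = √(0.00710) = 0.0843
K = 1184 J, so δK = 0.0843 × 1184 = 99.8 J.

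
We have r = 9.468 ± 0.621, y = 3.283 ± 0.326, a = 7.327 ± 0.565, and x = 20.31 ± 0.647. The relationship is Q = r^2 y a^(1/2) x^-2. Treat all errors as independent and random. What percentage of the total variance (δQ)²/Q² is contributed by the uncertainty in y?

(δQ/Q)² = (2·δr/r)² + (1·δy/y)² + (½·δa/a)² + (-2·δx/x)²
  r term: (2×0.0656)² = 0.0172
  y term: (1×0.0993)² = 0.00986
  a term: (0.5×0.0771)² = 0.00149
  x term: (-2×0.0319)² = 0.00406
Total = 0.0326. Share from y = 0.00986/0.0326 = 0.302.

30.2%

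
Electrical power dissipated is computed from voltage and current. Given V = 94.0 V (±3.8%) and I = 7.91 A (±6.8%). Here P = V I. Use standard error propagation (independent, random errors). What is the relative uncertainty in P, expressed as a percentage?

Relative error in a monomial: (δP/P)² = Σ (nᵢ · δxᵢ/xᵢ)².
  (1·δV/V)² = (1×0.0380)² = 0.00144;  (1·δI/I)² = (1×0.0680)² = 0.00462
δP/P = √(0.00607) = 0.0779

7.79%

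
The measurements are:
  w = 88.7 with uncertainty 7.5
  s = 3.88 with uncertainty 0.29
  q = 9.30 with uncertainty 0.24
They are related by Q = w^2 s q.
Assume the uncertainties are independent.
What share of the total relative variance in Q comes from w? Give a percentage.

(δQ/Q)² = (2·δw/w)² + (1·δs/s)² + (1·δq/q)²
  w term: (2×0.0846)² = 0.0286
  s term: (1×0.0747)² = 0.00559
  q term: (1×0.0258)² = 0.000666
Total = 0.0349. Share from w = 0.0286/0.0349 = 0.821.

82.1%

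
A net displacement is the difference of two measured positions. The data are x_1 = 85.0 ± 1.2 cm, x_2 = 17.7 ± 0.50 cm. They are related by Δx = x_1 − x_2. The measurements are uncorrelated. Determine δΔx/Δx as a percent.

1.93%

For a sum/difference, combine absolute errors in quadrature:
  (δx_1)² = 1.44;  (δx_2)² = 0.250
δΔx = √(1.69) = 1.30 cm
Δx = 67.3 cm, so δΔx/Δx = 1.30/67.3 = 0.0193.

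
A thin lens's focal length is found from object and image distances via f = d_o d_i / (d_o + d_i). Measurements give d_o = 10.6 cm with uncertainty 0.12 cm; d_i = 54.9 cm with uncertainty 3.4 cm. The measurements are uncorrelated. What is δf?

0.123 cm

∂f/∂d_o = (d_i/(d_o+d_i))² = 0.703;  ∂f/∂d_i = (d_o/(d_o+d_i))² = 0.0262
δf = √((∂f/∂d_o · δd_o)² + (∂f/∂d_i · δd_i)²) = √(0.00711 + 0.00793) = 0.123 cm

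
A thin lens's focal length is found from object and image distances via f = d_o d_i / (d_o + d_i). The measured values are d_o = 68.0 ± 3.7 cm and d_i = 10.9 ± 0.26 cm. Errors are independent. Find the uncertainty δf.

∂f/∂d_o = (d_i/(d_o+d_i))² = 0.0191;  ∂f/∂d_i = (d_o/(d_o+d_i))² = 0.743
δf = √((∂f/∂d_o · δd_o)² + (∂f/∂d_i · δd_i)²) = √(0.00499 + 0.0373) = 0.206 cm

0.206 cm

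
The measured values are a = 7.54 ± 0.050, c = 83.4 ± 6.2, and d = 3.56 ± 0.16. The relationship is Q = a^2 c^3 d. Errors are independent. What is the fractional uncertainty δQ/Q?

Since Q is a product/quotient, work with relative uncertainties:
  (2·δa/a)² = (2×0.00663)² = 0.000176;  (3·δc/c)² = (3×0.0743)² = 0.0497;  (1·δd/d)² = (1×0.0449)² = 0.00202
δQ/Q = √(0.0519) = 0.228

0.228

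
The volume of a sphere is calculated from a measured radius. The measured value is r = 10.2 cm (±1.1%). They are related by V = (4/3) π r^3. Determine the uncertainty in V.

V ∝ r^3, so δV/V = |3| · δr/r = 3 × 0.0110 = 0.0330.
V = 4450 cm^3, so δV = 0.0330 × 4450 = 147 cm^3.

147 cm^3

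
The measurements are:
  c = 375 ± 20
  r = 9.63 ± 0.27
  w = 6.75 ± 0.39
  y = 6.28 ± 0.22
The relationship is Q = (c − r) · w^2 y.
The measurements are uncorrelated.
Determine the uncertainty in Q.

Let u = c − r = 365. δu = √(δc² + δr²) = √(400 + 0.0729) = 20.0, so δu/u = 0.0547.
Q is then a monomial in u, w, y:
δQ/Q = √((δu/u)² + (2·δw/w)² + (1·δy/y)²) = √(0.00300 + 0.0134 + 0.00123) = 0.133
Q = 1.05e+05, so δQ = 0.133 × 1.05e+05 = 13900.

13900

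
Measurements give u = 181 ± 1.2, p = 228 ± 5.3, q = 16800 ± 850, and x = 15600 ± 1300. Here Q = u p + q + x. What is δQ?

1850

Let w = u·p = 41300. δw/w = √((1·δu/u)² + (1·δp/p)²) = √(4.4e-05 + 0.000540) = 0.0242, so δw = 998.
Q = w + q + x: δQ = √(δw² + δq² + δx²) = √(9.95e+05 + 7.22e+05 + 1.69e+06) = 1850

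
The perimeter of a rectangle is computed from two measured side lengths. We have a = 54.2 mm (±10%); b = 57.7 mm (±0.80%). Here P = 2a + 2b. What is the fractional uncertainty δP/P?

0.0486

Absolute uncertainties add in quadrature for a linear combination:
  (2·δa)² = 118;  (2·δb)² = 0.852
δP = √(118) = 10.9 mm
P = 224 mm, so δP/P = 10.9/224 = 0.0486.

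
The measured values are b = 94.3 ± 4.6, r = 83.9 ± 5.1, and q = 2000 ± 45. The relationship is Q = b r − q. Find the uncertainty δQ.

618

Let p = b·r = 7910. δp/p = √((1·δb/b)² + (1·δr/r)²) = √(0.00238 + 0.00370) = 0.0779, so δp = 617.
Q = p − q: δQ = √(δp² + δq²) = √(3.8e+05 + 2020) = 618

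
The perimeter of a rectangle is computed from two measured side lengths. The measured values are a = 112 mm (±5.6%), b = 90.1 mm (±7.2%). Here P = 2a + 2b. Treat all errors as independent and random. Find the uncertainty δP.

P is a linear combination, so absolute uncertainties add in quadrature:
  (2·δa)² = 157;  (2·δb)² = 168
δP = √(326) = 18.0 mm

18.0 mm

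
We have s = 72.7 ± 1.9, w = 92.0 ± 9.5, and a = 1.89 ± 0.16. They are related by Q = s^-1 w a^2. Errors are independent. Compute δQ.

0.904

Products/powers → add relative errors in quadrature, weighted by exponent:
  (-1·δs/s)² = (-1×0.0261)² = 0.000683;  (1·δw/w)² = (1×0.103)² = 0.0107;  (2·δa/a)² = (2×0.0847)² = 0.0287
δQ/Q = √(0.0400) = 0.200
Q = 4.52, so δQ = 0.200 × 4.52 = 0.904.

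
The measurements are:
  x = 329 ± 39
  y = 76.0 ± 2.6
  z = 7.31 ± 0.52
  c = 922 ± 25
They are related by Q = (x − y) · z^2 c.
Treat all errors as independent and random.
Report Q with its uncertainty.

Let u = x − y = 253. δu = √(δx² + δy²) = √(1520 + 6.76) = 39.1, so δu/u = 0.154.
Q is then a monomial in u, z, c:
δQ/Q = √((δu/u)² + (2·δz/z)² + (1·δc/c)²) = √(0.0239 + 0.0202 + 0.000735) = 0.212
Q = 1.25e+07, so δQ = 0.212 × 1.25e+07 = 2.64e+06.

(1.25 ± 0.264) × 10^7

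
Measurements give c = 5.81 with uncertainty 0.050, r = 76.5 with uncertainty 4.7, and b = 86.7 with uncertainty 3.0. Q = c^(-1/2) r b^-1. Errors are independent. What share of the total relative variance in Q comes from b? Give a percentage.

(δQ/Q)² = (−½·δc/c)² + (1·δr/r)² + (-1·δb/b)²
  c term: (-0.5×0.00861)² = 1.85e-05
  r term: (1×0.0614)² = 0.00377
  b term: (-1×0.0346)² = 0.00120
Total = 0.00499. Share from b = 0.00120/0.00499 = 0.240.

24.0%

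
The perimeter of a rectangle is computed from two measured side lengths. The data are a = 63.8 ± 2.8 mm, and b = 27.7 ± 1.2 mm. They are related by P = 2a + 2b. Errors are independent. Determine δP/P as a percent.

3.33%

For a sum/difference, combine absolute errors in quadrature:
  (2·δa)² = 31.4;  (2·δb)² = 5.76
δP = √(37.1) = 6.09 mm
P = 183 mm, so δP/P = 6.09/183 = 0.0333.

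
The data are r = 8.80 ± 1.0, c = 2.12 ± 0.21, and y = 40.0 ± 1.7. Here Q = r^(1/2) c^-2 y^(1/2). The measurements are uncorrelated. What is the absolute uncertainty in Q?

0.865

Q is a product of powers, so relative uncertainties combine in quadrature:
  (½·δr/r)² = (0.5×0.114)² = 0.00323;  (-2·δc/c)² = (-2×0.0991)² = 0.0392;  (½·δy/y)² = (0.5×0.0425)² = 0.000452
δQ/Q = √(0.0429) = 0.207
Q = 4.17, so δQ = 0.207 × 4.17 = 0.865.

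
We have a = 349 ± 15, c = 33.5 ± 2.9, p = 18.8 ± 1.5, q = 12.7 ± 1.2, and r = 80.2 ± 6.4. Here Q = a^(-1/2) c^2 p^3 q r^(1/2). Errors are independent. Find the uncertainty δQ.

1.42e+07

For a monomial Q ∝ a^(-1/2), c^2, p^3, q, r^(1/2), fractional errors add in quadrature:
  (−½·δa/a)² = (-0.5×0.0430)² = 0.000462;  (2·δc/c)² = (2×0.0866)² = 0.0300;  (3·δp/p)² = (3×0.0798)² = 0.0573;  (1·δq/q)² = (1×0.0945)² = 0.00893;  (½·δr/r)² = (0.5×0.0798)² = 0.00159
δQ/Q = √(0.0983) = 0.313
Q = 4.54e+07, so δQ = 0.313 × 4.54e+07 = 1.42e+07.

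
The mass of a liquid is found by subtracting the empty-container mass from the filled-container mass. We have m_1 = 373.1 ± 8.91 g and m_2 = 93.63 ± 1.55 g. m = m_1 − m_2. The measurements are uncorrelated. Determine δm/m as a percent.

For a sum/difference, combine absolute errors in quadrature:
  (δm_1)² = 79.4;  (δm_2)² = 2.40
δm = √(81.8) = 9.04 g
m = 279.5 g, so δm/m = 9.04/279.5 = 0.0324.

3.24%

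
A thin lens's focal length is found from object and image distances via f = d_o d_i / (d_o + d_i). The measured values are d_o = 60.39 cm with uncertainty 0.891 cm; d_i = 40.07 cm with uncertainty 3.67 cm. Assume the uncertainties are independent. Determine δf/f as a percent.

5.54%

∂f/∂d_o = (d_i/(d_o+d_i))² = 0.159;  ∂f/∂d_i = (d_o/(d_o+d_i))² = 0.361
δf = √((∂f/∂d_o · δd_o)² + (∂f/∂d_i · δd_i)²) = √(0.0201 + 1.76) = 1.33 cm
f = 24.09 cm, so δf/f = 1.33/24.09 = 0.0554.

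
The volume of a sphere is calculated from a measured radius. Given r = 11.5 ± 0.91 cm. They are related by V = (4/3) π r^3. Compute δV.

1510 cm^3

Each factor contributes (exponent × relative error)² to (δV/V)²:
  (3·δr/r)² = (3×0.0791)² = 0.0564
δV/V = √(0.0564) = 0.237
V = 6370 cm^3, so δV = 0.237 × 6370 = 1510 cm^3.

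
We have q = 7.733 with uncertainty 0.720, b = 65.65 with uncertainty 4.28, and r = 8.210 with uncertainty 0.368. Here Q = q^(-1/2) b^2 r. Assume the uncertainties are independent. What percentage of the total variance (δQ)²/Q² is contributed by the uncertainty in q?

10.2%

(δQ/Q)² = (−½·δq/q)² + (2·δb/b)² + (1·δr/r)²
  q term: (-0.5×0.0931)² = 0.00217
  b term: (2×0.0652)² = 0.0170
  r term: (1×0.0448)² = 0.00201
Total = 0.0212. Share from q = 0.00217/0.0212 = 0.102.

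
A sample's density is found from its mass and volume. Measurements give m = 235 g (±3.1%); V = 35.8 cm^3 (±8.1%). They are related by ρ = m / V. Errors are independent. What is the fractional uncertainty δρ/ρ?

ρ is a product of powers, so relative uncertainties combine in quadrature:
  (1·δm/m)² = (1×0.0310)² = 0.000961;  (-1·δV/V)² = (-1×0.0810)² = 0.00656
δρ/ρ = √(0.00752) = 0.0867

0.0867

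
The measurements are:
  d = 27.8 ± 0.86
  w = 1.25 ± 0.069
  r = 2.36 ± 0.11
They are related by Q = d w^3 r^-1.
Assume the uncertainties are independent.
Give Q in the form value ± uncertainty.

Since Q is a product/quotient, work with relative uncertainties:
  (1·δd/d)² = (1×0.0309)² = 0.000957;  (3·δw/w)² = (3×0.0552)² = 0.0274;  (-1·δr/r)² = (-1×0.0466)² = 0.00217
δQ/Q = √(0.0306) = 0.175
Q = 23.0, so δQ = 0.175 × 23.0 = 4.02.

23.0 ± 4.02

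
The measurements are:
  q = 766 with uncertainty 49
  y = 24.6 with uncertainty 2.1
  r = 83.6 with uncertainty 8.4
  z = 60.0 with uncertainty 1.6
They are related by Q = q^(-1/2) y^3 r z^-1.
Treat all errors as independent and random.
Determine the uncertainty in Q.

Relative error in a monomial: (δQ/Q)² = Σ (nᵢ · δxᵢ/xᵢ)².
  (−½·δq/q)² = (-0.5×0.0640)² = 0.00102;  (3·δy/y)² = (3×0.0854)² = 0.0656;  (1·δr/r)² = (1×0.100)² = 0.0101;  (-1·δz/z)² = (-1×0.0267)² = 0.000711
δQ/Q = √(0.0774) = 0.278
Q = 749, so δQ = 0.278 × 749 = 209.

209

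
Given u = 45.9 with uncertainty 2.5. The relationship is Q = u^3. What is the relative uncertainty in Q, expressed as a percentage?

Since Q is a product/quotient, work with relative uncertainties:
  (3·δu/u)² = (3×0.0545)² = 0.0267
δQ/Q = √(0.0267) = 0.163

16.3%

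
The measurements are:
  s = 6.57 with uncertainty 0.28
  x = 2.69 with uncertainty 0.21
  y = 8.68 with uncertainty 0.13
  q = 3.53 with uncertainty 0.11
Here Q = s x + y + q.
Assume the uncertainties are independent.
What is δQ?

Let p = s·x = 17.7. δp/p = √((1·δs/s)² + (1·δx/x)²) = √(0.00182 + 0.00609) = 0.0889, so δp = 1.57.
Q = p + y + q: δQ = √(δp² + δy² + δq²) = √(2.47 + 0.0169 + 0.0121) = 1.58

1.58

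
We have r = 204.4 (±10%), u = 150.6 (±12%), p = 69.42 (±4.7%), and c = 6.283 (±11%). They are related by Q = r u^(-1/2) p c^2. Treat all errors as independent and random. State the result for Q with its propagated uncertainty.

Products/powers → add relative errors in quadrature, weighted by exponent:
  (1·δr/r)² = (1×0.100)² = 0.0100;  (−½·δu/u)² = (-0.5×0.120)² = 0.00360;  (1·δp/p)² = (1×0.0470)² = 0.00221;  (2·δc/c)² = (2×0.110)² = 0.0484
δQ/Q = √(0.0642) = 0.253
Q = 45640, so δQ = 0.253 × 45640 = 11600.

45640 ± 11600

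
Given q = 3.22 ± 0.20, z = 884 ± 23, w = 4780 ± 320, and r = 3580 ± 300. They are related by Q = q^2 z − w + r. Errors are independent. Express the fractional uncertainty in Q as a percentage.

15.6%

Let p = q^2·z = 9170. δp/p = √((2·δq/q)² + (1·δz/z)²) = √(0.0154 + 0.000677) = 0.127, so δp = 1160.
Q = p − w + r: δQ = √(δp² + δw² + δr²) = √(1.35e+06 + 1.02e+05 + 90000) = 1240
Q = 7970, so δQ/Q = 1240/7970 = 0.156.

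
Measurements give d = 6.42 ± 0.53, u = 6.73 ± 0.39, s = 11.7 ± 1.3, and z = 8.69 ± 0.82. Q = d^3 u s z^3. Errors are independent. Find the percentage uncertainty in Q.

Q is a product of powers, so relative uncertainties combine in quadrature:
  (3·δd/d)² = (3×0.0826)² = 0.0613;  (1·δu/u)² = (1×0.0579)² = 0.00336;  (1·δs/s)² = (1×0.111)² = 0.0123;  (3·δz/z)² = (3×0.0944)² = 0.0801
δQ/Q = √(0.157) = 0.396

39.6%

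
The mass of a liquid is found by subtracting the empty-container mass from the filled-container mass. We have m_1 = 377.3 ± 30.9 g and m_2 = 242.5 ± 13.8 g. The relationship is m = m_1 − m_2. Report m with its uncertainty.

Sums and differences: (δm)² = Σ (cᵢ δxᵢ)².
  (δm_1)² = 955;  (δm_2)² = 190
δm = √(1150) = 33.8 g
m = 134.8 g.

134.8 ± 33.8 g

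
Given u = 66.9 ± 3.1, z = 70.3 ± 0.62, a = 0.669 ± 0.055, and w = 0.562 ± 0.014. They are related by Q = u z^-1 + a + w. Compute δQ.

Let p = u·z^-1 = 0.952. δp/p = √((1·δu/u)² + (-1·δz/z)²) = √(0.00215 + 7.78e-05) = 0.0472, so δp = 0.0449.
Q = p + a + w: δQ = √(δp² + δa² + δw²) = √(0.00201 + 0.00302 + 0.000196) = 0.0724

0.0724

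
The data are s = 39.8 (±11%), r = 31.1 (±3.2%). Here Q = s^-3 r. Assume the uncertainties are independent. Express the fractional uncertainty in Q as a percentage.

Since Q is a product/quotient, work with relative uncertainties:
  (-3·δs/s)² = (-3×0.110)² = 0.109;  (1·δr/r)² = (1×0.0320)² = 0.00102
δQ/Q = √(0.110) = 0.332

33.2%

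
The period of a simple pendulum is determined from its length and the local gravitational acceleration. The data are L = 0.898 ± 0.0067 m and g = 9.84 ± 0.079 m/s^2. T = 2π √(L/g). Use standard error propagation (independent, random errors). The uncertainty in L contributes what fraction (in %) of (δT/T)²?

(δT/T)² = (½·δL/L)² + (−½·δg/g)²
  L term: (0.5×0.00746)² = 1.39e-05
  g term: (-0.5×0.00803)² = 1.61e-05
Total = 3e-05. Share from L = 1.39e-05/3e-05 = 0.463.

46.3%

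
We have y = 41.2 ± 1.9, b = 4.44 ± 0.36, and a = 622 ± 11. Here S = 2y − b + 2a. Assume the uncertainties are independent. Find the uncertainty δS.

22.3

S is a linear combination, so absolute uncertainties add in quadrature:
  (2·δy)² = 14.4;  (δb)² = 0.130;  (2·δa)² = 484
δS = √(499) = 22.3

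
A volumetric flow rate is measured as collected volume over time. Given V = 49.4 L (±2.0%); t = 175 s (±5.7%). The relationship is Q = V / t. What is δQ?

0.0171 L/s

Products/powers → add relative errors in quadrature, weighted by exponent:
  (1·δV/V)² = (1×0.0200)² = 0.000400;  (-1·δt/t)² = (-1×0.0570)² = 0.00325
δQ/Q = √(0.00365) = 0.0604
Q = 0.282 L/s, so δQ = 0.0604 × 0.282 = 0.0171 L/s.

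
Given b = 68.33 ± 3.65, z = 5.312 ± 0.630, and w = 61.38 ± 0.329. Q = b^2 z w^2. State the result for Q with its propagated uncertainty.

(9.344 ± 1.49) × 10^7

Relative error in a monomial: (δQ/Q)² = Σ (nᵢ · δxᵢ/xᵢ)².
  (2·δb/b)² = (2×0.0534)² = 0.0114;  (1·δz/z)² = (1×0.119)² = 0.0141;  (2·δw/w)² = (2×0.00536)² = 0.000115
δQ/Q = √(0.0256) = 0.160
Q = 9.344e+07, so δQ = 0.160 × 9.344e+07 = 1.49e+07.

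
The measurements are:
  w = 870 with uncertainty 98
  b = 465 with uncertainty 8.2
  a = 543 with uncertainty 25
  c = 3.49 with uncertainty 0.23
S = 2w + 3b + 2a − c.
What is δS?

204

For a sum/difference, combine absolute errors in quadrature:
  (2·δw)² = 38400;  (3·δb)² = 605;  (2·δa)² = 2500;  (δc)² = 0.0529
δS = √(41500) = 204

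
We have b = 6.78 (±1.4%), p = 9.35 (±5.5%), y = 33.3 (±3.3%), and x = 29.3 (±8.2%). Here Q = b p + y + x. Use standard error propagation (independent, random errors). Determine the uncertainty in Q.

Let w = b·p = 63.4. δw/w = √((1·δb/b)² + (1·δp/p)²) = √(0.000196 + 0.00302) = 0.0568, so δw = 3.60.
Q = w + y + x: δQ = √(δw² + δy² + δx²) = √(12.9 + 1.21 + 5.77) = 4.46

4.46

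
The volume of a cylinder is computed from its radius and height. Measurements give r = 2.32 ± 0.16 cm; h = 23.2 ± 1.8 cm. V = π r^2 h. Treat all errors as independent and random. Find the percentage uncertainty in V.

V is a product of powers, so relative uncertainties combine in quadrature:
  (2·δr/r)² = (2×0.0690)² = 0.0190;  (1·δh/h)² = (1×0.0776)² = 0.00602
δV/V = √(0.0250) = 0.158

15.8%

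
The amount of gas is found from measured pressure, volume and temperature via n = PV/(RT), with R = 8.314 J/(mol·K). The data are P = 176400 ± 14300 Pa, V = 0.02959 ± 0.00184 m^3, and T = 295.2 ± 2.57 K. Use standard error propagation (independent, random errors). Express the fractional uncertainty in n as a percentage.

10.3%

n is a product of powers, so relative uncertainties combine in quadrature:
  (1·δP/P)² = (1×0.0811)² = 0.00657;  (1·δV/V)² = (1×0.0622)² = 0.00387;  (-1·δT/T)² = (-1×0.00871)² = 7.58e-05
δn/n = √(0.0105) = 0.103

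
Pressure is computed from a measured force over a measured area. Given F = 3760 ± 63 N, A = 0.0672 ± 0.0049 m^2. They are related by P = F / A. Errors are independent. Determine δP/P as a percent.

7.48%

Since P is a product/quotient, work with relative uncertainties:
  (1·δF/F)² = (1×0.0168)² = 0.000281;  (-1·δA/A)² = (-1×0.0729)² = 0.00532
δP/P = √(0.00560) = 0.0748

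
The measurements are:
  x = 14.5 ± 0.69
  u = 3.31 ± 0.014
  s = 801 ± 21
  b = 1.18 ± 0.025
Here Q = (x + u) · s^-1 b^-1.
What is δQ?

0.000968

Let w = x + u = 17.8. δw = √(δx² + δu²) = √(0.476 + 0.000196) = 0.690, so δw/w = 0.0388.
Q is then a monomial in w, s, b:
δQ/Q = √((δw/w)² + (-1·δs/s)² + (-1·δb/b)²) = √(0.00150 + 0.000687 + 0.000449) = 0.0514
Q = 0.0188, so δQ = 0.0514 × 0.0188 = 0.000968.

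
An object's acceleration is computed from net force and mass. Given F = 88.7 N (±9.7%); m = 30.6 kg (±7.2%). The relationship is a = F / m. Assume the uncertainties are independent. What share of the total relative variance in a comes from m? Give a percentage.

(δa/a)² = (1·δF/F)² + (-1·δm/m)²
  F term: (1×0.0970)² = 0.00941
  m term: (-1×0.0720)² = 0.00518
Total = 0.0146. Share from m = 0.00518/0.0146 = 0.355.

35.5%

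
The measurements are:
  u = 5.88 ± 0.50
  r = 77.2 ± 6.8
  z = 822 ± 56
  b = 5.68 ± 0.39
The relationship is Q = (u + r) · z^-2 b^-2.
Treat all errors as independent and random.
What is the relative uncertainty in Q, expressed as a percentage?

21.0%

Let w = u + r = 83.1. δw = √(δu² + δr²) = √(0.250 + 46.2) = 6.82, so δw/w = 0.0821.
Q is then a monomial in w, z, b:
δQ/Q = √((δw/w)² + (-2·δz/z)² + (-2·δb/b)²) = √(0.00674 + 0.0186 + 0.0189) = 0.210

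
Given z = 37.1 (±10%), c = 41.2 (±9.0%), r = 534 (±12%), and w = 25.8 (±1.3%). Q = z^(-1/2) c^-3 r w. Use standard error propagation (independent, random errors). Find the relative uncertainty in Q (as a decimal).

0.300

Products/powers → add relative errors in quadrature, weighted by exponent:
  (−½·δz/z)² = (-0.5×0.100)² = 0.00250;  (-3·δc/c)² = (-3×0.0900)² = 0.0729;  (1·δr/r)² = (1×0.120)² = 0.0144;  (1·δw/w)² = (1×0.0130)² = 0.000169
δQ/Q = √(0.0900) = 0.300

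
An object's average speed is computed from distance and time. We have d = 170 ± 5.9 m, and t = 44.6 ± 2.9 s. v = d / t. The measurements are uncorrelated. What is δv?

0.281 m/s

Each factor contributes (exponent × relative error)² to (δv/v)²:
  (1·δd/d)² = (1×0.0347)² = 0.00120;  (-1·δt/t)² = (-1×0.0650)² = 0.00423
δv/v = √(0.00543) = 0.0737
v = 3.81 m/s, so δv = 0.0737 × 3.81 = 0.281 m/s.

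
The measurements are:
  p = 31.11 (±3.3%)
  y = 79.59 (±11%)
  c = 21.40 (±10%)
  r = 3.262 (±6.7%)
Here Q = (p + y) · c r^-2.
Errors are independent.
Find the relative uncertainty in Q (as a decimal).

Let u = p + y = 110.7. δu = √(δp² + δy²) = √(1.05 + 76.6) = 8.81, so δu/u = 0.0796.
Q is then a monomial in u, c, r:
δQ/Q = √((δu/u)² + (1·δc/c)² + (-2·δr/r)²) = √(0.00634 + 0.0100 + 0.0180) = 0.185

0.185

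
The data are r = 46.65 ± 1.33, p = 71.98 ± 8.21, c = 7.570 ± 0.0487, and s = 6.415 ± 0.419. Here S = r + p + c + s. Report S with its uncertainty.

132.6 ± 8.33

S is a linear combination, so absolute uncertainties add in quadrature:
  (δr)² = 1.77;  (δp)² = 67.4;  (δc)² = 0.00237;  (δs)² = 0.176
δS = √(69.4) = 8.33
S = 132.6.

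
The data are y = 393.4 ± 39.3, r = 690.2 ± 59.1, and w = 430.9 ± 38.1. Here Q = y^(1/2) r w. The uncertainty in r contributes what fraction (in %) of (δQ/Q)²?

(δQ/Q)² = (½·δy/y)² + (1·δr/r)² + (1·δw/w)²
  y term: (0.5×0.0999)² = 0.00249
  r term: (1×0.0856)² = 0.00733
  w term: (1×0.0884)² = 0.00782
Total = 0.0176. Share from r = 0.00733/0.0176 = 0.416.

41.6%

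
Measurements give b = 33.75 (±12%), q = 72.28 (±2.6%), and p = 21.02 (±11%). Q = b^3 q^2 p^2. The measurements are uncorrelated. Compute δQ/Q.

0.425

Relative error in a monomial: (δQ/Q)² = Σ (nᵢ · δxᵢ/xᵢ)².
  (3·δb/b)² = (3×0.120)² = 0.130;  (2·δq/q)² = (2×0.0260)² = 0.00270;  (2·δp/p)² = (2×0.110)² = 0.0484
δQ/Q = √(0.181) = 0.425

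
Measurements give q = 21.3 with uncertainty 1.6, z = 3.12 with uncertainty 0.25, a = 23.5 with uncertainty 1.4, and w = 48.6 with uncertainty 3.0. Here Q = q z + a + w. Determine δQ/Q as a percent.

Let p = q·z = 66.5. δp/p = √((1·δq/q)² + (1·δz/z)²) = √(0.00564 + 0.00642) = 0.110, so δp = 7.30.
Q = p + a + w: δQ = √(δp² + δa² + δw²) = √(53.3 + 1.96 + 9.00) = 8.01
Q = 139, so δQ/Q = 8.01/139 = 0.0578.

5.78%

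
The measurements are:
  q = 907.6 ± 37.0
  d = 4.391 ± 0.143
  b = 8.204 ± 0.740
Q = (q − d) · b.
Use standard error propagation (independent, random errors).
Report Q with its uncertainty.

7410 ± 734

Let u = q − d = 903.2. δu = √(δq² + δd²) = √(1370 + 0.0204) = 37.0, so δu/u = 0.0410.
Q is then a monomial in u, b:
δQ/Q = √((δu/u)² + (1·δb/b)²) = √(0.00168 + 0.00814) = 0.0991
Q = 7410, so δQ = 0.0991 × 7410 = 734.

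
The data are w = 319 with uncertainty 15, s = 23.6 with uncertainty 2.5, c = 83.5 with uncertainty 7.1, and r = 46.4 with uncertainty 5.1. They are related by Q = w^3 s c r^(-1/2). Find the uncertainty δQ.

Relative error in a monomial: (δQ/Q)² = Σ (nᵢ · δxᵢ/xᵢ)².
  (3·δw/w)² = (3×0.0470)² = 0.0199;  (1·δs/s)² = (1×0.106)² = 0.0112;  (1·δc/c)² = (1×0.0850)² = 0.00723;  (−½·δr/r)² = (-0.5×0.110)² = 0.00302
δQ/Q = √(0.0414) = 0.203
Q = 9.39e+09, so δQ = 0.203 × 9.39e+09 = 1.91e+09.

1.91e+09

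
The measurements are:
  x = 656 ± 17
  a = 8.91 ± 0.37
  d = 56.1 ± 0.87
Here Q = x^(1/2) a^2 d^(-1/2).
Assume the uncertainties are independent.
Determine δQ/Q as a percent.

Products/powers → add relative errors in quadrature, weighted by exponent:
  (½·δx/x)² = (0.5×0.0259)² = 0.000168;  (2·δa/a)² = (2×0.0415)² = 0.00690;  (−½·δd/d)² = (-0.5×0.0155)² = 6.01e-05
δQ/Q = √(0.00713) = 0.0844

8.44%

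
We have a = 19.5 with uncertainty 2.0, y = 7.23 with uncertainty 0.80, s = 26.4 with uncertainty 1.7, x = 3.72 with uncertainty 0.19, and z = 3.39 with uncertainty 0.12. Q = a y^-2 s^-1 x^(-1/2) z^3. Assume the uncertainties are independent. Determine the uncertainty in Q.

0.0785

Relative error in a monomial: (δQ/Q)² = Σ (nᵢ · δxᵢ/xᵢ)².
  (1·δa/a)² = (1×0.103)² = 0.0105;  (-2·δy/y)² = (-2×0.111)² = 0.0490;  (-1·δs/s)² = (-1×0.0644)² = 0.00415;  (−½·δx/x)² = (-0.5×0.0511)² = 0.000652;  (3·δz/z)² = (3×0.0354)² = 0.0113
δQ/Q = √(0.0756) = 0.275
Q = 0.285, so δQ = 0.275 × 0.285 = 0.0785.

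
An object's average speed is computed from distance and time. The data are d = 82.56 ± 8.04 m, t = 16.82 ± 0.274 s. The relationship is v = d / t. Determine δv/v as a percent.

Relative error in a monomial: (δv/v)² = Σ (nᵢ · δxᵢ/xᵢ)².
  (1·δd/d)² = (1×0.0974)² = 0.00948;  (-1·δt/t)² = (-1×0.0163)² = 0.000265
δv/v = √(0.00975) = 0.0987

9.87%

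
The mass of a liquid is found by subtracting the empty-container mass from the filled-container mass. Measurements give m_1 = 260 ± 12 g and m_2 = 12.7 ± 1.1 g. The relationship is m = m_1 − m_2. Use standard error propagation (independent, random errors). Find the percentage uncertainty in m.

Sums and differences: (δm)² = Σ (cᵢ δxᵢ)².
  (δm_1)² = 144;  (δm_2)² = 1.21
δm = √(145) = 12.1 g
m = 247 g, so δm/m = 12.1/247 = 0.0487.

4.87%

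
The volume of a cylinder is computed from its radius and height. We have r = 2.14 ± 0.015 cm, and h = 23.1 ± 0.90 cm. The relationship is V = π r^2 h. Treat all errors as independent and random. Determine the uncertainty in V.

13.8 cm^3

Relative error in a monomial: (δV/V)² = Σ (nᵢ · δxᵢ/xᵢ)².
  (2·δr/r)² = (2×0.00701)² = 0.000197;  (1·δh/h)² = (1×0.0390)² = 0.00152
δV/V = √(0.00171) = 0.0414
V = 332 cm^3, so δV = 0.0414 × 332 = 13.8 cm^3.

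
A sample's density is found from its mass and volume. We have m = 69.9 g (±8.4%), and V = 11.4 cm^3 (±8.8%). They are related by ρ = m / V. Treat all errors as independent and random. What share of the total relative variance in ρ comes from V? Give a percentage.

52.3%

(δρ/ρ)² = (1·δm/m)² + (-1·δV/V)²
  m term: (1×0.0840)² = 0.00706
  V term: (-1×0.0880)² = 0.00774
Total = 0.0148. Share from V = 0.00774/0.0148 = 0.523.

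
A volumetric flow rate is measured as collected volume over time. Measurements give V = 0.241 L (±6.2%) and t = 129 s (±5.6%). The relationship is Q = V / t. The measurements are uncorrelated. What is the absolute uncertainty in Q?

0.000156 L/s

Products/powers → add relative errors in quadrature, weighted by exponent:
  (1·δV/V)² = (1×0.0620)² = 0.00384;  (-1·δt/t)² = (-1×0.0560)² = 0.00314
δQ/Q = √(0.00698) = 0.0835
Q = 0.00187 L/s, so δQ = 0.0835 × 0.00187 = 0.000156 L/s.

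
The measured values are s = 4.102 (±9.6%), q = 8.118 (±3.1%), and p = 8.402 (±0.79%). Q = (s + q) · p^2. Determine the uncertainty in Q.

Let u = s + q = 12.22. δu = √(δs² + δq²) = √(0.155 + 0.0633) = 0.467, so δu/u = 0.0382.
Q is then a monomial in u, p:
δQ/Q = √((δu/u)² + (2·δp/p)²) = √(0.00146 + 0.000250) = 0.0414
Q = 862.7, so δQ = 0.0414 × 862.7 = 35.7.

35.7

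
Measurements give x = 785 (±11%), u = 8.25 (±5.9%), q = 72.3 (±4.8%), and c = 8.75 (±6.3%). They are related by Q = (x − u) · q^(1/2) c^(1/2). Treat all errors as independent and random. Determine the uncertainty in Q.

Let w = x − u = 777. δw = √(δx² + δu²) = √(7460 + 0.237) = 86.4, so δw/w = 0.111.
Q is then a monomial in w, q, c:
δQ/Q = √((δw/w)² + (½·δq/q)² + (½·δc/c)²) = √(0.0124 + 0.000576 + 0.000992) = 0.118
Q = 19500, so δQ = 0.118 × 19500 = 2310.

2310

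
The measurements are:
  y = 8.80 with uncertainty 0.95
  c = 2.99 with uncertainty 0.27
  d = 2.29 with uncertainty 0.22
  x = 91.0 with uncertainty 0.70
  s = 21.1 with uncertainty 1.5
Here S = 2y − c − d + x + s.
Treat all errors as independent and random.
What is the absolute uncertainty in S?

2.54

Each term contributes (cᵢ δxᵢ)² to (δS)²:
  (2·δy)² = 3.61;  (δc)² = 0.0729;  (δd)² = 0.0484;  (δx)² = 0.490;  (δs)² = 2.25
δS = √(6.47) = 2.54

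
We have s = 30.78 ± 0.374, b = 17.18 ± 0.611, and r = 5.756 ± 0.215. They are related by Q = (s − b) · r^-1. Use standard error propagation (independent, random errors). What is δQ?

0.153

Let u = s − b = 13.60. δu = √(δs² + δb²) = √(0.140 + 0.373) = 0.716, so δu/u = 0.0527.
Q is then a monomial in u, r:
δQ/Q = √((δu/u)² + (-1·δr/r)²) = √(0.00277 + 0.00140) = 0.0646
Q = 2.363, so δQ = 0.0646 × 2.363 = 0.153.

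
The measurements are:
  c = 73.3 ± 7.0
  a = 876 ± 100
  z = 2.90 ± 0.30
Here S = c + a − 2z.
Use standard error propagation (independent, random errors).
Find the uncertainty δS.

Sums and differences: (δS)² = Σ (cᵢ δxᵢ)².
  (δc)² = 49.0;  (δa)² = 10000;  (2·δz)² = 0.360
δS = √(10000) = 100

100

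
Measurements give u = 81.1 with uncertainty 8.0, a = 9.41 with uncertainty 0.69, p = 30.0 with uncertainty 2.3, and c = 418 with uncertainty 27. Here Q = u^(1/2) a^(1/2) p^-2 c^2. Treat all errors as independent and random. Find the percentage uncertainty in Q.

Products/powers → add relative errors in quadrature, weighted by exponent:
  (½·δu/u)² = (0.5×0.0986)² = 0.00243;  (½·δa/a)² = (0.5×0.0733)² = 0.00134;  (-2·δp/p)² = (-2×0.0767)² = 0.0235;  (2·δc/c)² = (2×0.0646)² = 0.0167
δQ/Q = √(0.0440) = 0.210

21.0%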